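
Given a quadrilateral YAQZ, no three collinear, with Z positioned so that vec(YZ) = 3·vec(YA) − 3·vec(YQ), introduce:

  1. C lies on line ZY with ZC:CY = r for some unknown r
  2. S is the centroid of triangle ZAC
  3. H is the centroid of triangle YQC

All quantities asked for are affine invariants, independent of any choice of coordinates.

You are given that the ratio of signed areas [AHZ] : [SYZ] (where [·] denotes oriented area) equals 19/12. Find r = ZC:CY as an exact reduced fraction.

Assign Y = (0, 0), A = (1, 0), Q = (0, 1), Z = (3, -3) — the answer is frame-independent, so this choice is without loss of generality.
1. With ZC:CY = r, write λ = r/(r+1) so C = Z + λ·(Y−Z); C is affine-linear in λ
2. S is the centroid of triangle ZAC ⇒ S is an affine combination of earlier points and hence also affine-linear in λ
3. H is the centroid of triangle YQC ⇒ H is an affine combination of earlier points and hence also affine-linear in λ
Every point depending on C is an affine combination of C and λ-independent points, so each such coordinate is linear in λ; the λ² term in each signed area is a multiple of (Y−Z)×(Y−Z) = 0, so 2·[AHZ] and 2·[SYZ] are each linear in λ. Evaluating at λ=0 and λ=1:
  2·[AHZ] = λ + 4/3,   2·[SYZ] = 1
So [AHZ]:[SYZ] = (λ + 4/3) / (1). Setting this equal to 19/12:
  λ + 4/3 = 19/12·(1)  ⇒  λ = 1/4
Then r = λ/(1−λ) = (1/4)/(3/4) = 1/3. Check: with r = 1/3, C = (9/4, -9/4) and [AHZ]:[SYZ] = 19/12 as required.

r = 1/3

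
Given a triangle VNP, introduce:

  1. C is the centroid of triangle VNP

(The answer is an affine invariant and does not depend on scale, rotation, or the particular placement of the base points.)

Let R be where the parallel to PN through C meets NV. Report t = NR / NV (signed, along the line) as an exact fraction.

Work in coordinates with V = (0, 0), N = (1, 0), P = (0, 1).
1. C is the centroid of triangle VNP ⇒ C = (1/3, 1/3)
through C parallel to PN: direction (1, -1); meets NV at R = (2/3, 0)
R = N + t·(V−N) with t = 1/3

t = 1/3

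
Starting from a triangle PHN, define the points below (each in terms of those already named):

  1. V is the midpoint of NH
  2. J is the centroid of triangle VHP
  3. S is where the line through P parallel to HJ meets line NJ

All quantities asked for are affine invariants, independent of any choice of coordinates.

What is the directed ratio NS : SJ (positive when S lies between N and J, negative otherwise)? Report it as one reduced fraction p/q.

Set P = (0, 0), H = (1, 0), N = (0, 1); any affine frame gives the same invariant.
1. V is the midpoint of NH ⇒ V = (1/2, 1/2)
2. J is the centroid of triangle VHP ⇒ J = (1/2, 1/6)
3. S is where the line through P parallel to HJ meets line NJ ⇒ S = (3/4, -1/4)
S = N + t·(J−N) with t = 3/2, so NS:SJ = t:(1−t) = 3/2:-1/2

NS:SJ = -3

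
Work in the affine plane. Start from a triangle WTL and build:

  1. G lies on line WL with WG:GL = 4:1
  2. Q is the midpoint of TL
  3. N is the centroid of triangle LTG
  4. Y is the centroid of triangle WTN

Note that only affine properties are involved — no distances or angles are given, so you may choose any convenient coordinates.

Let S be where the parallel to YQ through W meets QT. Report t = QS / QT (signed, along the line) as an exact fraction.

Work in coordinates with W = (0, 0), T = (1, 0), L = (0, 1).
1. G lies on line WL with WG:GL = 4:1 ⇒ G = (0, 4/5)
2. Q is the midpoint of TL ⇒ Q = (1/2, 1/2)
3. N is the centroid of triangle LTG ⇒ N = (1/3, 3/5)
4. Y is the centroid of triangle WTN ⇒ Y = (4/9, 1/5)
through W parallel to YQ: direction (1/18, 3/10); meets QT at S = (5/32, 27/32)
S = Q + t·(T−Q) with t = -11/16

t = -11/16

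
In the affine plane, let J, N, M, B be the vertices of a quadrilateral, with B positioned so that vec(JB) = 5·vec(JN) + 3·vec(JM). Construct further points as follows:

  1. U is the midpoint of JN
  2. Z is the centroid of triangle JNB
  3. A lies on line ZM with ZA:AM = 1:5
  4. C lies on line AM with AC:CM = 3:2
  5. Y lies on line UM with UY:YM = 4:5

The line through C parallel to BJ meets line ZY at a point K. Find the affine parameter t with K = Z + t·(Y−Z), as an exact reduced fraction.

t = 72/43

Set J = (0, 0), N = (1, 0), M = (0, 1), B = (5, 3); any affine frame gives the same invariant.
1. U is the midpoint of JN ⇒ U = (1/2, 0)
2. Z is the centroid of triangle JNB ⇒ Z = (2, 1)
3. A lies on line ZM with ZA:AM = 1:5 ⇒ A = (5/3, 1)
4. C lies on line AM with AC:CM = 3:2 ⇒ C = (2/3, 1)
5. Y lies on line UM with UY:YM = 4:5 ⇒ Y = (5/18, 4/9)
through C parallel to BJ: direction (-5, -3); meets ZY at K = (-38/43, 3/43)
K = Z + t·(Y−Z) with t = 72/43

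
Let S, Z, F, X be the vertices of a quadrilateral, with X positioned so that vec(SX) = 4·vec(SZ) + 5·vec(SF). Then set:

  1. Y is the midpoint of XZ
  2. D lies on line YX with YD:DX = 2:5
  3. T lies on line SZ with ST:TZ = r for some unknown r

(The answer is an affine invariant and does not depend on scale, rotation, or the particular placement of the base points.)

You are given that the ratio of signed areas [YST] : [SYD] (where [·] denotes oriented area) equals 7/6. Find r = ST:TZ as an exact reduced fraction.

r = 1/2

Work in coordinates with S = (0, 0), Z = (1, 0), F = (0, 1), X = (4, 5).
1. Y is the midpoint of XZ ⇒ Y = (5/2, 5/2)
2. D lies on line YX with YD:DX = 2:5 ⇒ D = (41/14, 45/14)
3. With ST:TZ = r, write λ = r/(r+1) so T = S + λ·(Z−S); T is affine-linear in λ
Every point depending on T is an affine combination of T and λ-independent points, so each such coordinate is linear in λ; the λ² term in each signed area is a multiple of (Z−S)×(Z−S) = 0, so 2·[YST] and 2·[SYD] are each linear in λ. Evaluating at λ=0 and λ=1:
  2·[YST] = 5/2·λ,   2·[SYD] = 5/7
So [YST]:[SYD] = (5/2·λ) / (5/7). Setting this equal to 7/6:
  5/2·λ = 7/6·(5/7)  ⇒  λ = 1/3
Then r = λ/(1−λ) = (1/3)/(2/3) = 1/2. Check: with r = 1/2, T = (1/3, 0) and [YST]:[SYD] = 7/6 as required.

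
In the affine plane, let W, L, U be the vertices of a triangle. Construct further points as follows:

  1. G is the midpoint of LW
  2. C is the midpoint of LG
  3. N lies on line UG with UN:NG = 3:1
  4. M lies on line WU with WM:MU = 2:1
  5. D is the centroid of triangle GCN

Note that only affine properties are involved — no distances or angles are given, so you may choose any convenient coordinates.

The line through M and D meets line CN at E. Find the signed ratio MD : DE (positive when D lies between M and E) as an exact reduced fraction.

Set W = (0, 0), L = (1, 0), U = (0, 1); any affine frame gives the same invariant.
1. G is the midpoint of LW ⇒ G = (1/2, 0)
2. C is the midpoint of LG ⇒ C = (3/4, 0)
3. N lies on line UG with UN:NG = 3:1 ⇒ N = (3/8, 1/4)
4. M lies on line WU with WM:MU = 2:1 ⇒ M = (0, 2/3)
5. D is the centroid of triangle GCN ⇒ D = (13/24, 1/12)
line MD meets CN at E = (13/32, 11/48)
D = M + t·(E−M) with t = 4/3, so MD:DE = 4/3:-1/3

MD:DE = -4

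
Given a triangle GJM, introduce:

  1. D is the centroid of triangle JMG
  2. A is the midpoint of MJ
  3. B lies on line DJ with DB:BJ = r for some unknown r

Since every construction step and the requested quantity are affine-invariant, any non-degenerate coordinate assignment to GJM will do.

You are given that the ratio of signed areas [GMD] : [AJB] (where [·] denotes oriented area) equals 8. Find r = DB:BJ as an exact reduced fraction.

Work in coordinates with G = (0, 0), J = (1, 0), M = (0, 1).
1. D is the centroid of triangle JMG ⇒ D = (1/3, 1/3)
2. A is the midpoint of MJ ⇒ A = (1/2, 1/2)
3. With DB:BJ = r, write λ = r/(r+1) so B = D + λ·(J−D); B is affine-linear in λ
Every point depending on B is an affine combination of B and λ-independent points, so each such coordinate is linear in λ; the λ² term in each signed area is a multiple of (J−D)×(J−D) = 0, so 2·[GMD] and 2·[AJB] are each linear in λ. Evaluating at λ=0 and λ=1:
  2·[GMD] = -1/3,   2·[AJB] = 1/6·λ − 1/6
So [GMD]:[AJB] = (-1/3) / (1/6·λ − 1/6). Setting this equal to 8:
  -1/3 = 8·(1/6·λ − 1/6)  ⇒  λ = 3/4
Then r = λ/(1−λ) = (3/4)/(1/4) = 3. Check: with r = 3, B = (5/6, 1/12) and [GMD]:[AJB] = 8 as required.

r = 3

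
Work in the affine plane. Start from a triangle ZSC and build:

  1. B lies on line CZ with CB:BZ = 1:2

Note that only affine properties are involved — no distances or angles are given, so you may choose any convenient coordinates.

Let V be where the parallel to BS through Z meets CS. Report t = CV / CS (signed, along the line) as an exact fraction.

Work in coordinates with Z = (0, 0), S = (1, 0), C = (0, 1).
1. B lies on line CZ with CB:BZ = 1:2 ⇒ B = (0, 2/3)
through Z parallel to BS: direction (1, -2/3); meets CS at V = (3, -2)
V = C + t·(S−C) with t = 3

t = 3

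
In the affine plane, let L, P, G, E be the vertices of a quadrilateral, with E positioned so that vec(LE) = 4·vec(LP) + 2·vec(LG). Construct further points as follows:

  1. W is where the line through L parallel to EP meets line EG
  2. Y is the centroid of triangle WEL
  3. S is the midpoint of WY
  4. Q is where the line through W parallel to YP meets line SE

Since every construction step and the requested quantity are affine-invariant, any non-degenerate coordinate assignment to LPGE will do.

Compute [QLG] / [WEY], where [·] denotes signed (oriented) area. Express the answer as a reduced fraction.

[QLG]:[WEY] = 86/21

Set L = (0, 0), P = (1, 0), G = (0, 1), E = (4, 2); any affine frame gives the same invariant.
1. W is where the line through L parallel to EP meets line EG ⇒ W = (12/5, 8/5)
2. Y is the centroid of triangle WEL ⇒ Y = (32/15, 6/5)
3. S is the midpoint of WY ⇒ S = (34/15, 7/5)
4. Q is where the line through W parallel to YP meets line SE ⇒ Q = (688/315, 48/35)
2·[QLG] = -688/315, 2·[WEY] = -8/15
[QLG]:[WEY] = -688/315:-8/15 = 86/21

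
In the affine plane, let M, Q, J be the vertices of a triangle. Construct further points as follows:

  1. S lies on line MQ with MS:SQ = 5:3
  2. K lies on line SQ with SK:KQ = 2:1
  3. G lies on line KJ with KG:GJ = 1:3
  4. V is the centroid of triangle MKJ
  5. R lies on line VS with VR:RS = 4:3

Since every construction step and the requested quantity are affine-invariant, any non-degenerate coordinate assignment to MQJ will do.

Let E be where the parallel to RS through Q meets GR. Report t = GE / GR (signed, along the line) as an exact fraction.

t = -1/3

Assign M = (0, 0), Q = (1, 0), J = (0, 1) — the answer is frame-independent, so this choice is without loss of generality.
1. S lies on line MQ with MS:SQ = 5:3 ⇒ S = (5/8, 0)
2. K lies on line SQ with SK:KQ = 2:1 ⇒ K = (7/8, 0)
3. G lies on line KJ with KG:GJ = 1:3 ⇒ G = (21/32, 1/4)
4. V is the centroid of triangle MKJ ⇒ V = (7/24, 1/3)
5. R lies on line VS with VR:RS = 4:3 ⇒ R = (27/56, 1/7)
through Q parallel to RS: direction (1/7, -1/7); meets GR at E = (5/7, 2/7)
E = G + t·(R−G) with t = -1/3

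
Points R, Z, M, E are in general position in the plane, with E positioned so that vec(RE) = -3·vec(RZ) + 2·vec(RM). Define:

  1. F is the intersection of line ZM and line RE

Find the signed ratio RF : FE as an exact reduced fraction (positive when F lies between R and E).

Choose coordinates R = (0, 0), Z = (1, 0), M = (0, 1), E = (-3, 2).
1. F is the intersection of line ZM and line RE ⇒ F = (3, -2)
F = R + t·(E−R) with t = -1, so RF:FE = t:(1−t) = -1:2

RF:FE = -1/2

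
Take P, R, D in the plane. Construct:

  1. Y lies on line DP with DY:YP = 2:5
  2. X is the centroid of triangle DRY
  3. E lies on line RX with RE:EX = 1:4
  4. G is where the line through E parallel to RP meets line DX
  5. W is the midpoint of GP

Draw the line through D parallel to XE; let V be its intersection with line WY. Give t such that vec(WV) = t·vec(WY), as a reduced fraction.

Set P = (0, 0), R = (1, 0), D = (0, 1); any affine frame gives the same invariant.
1. Y lies on line DP with DY:YP = 2:5 ⇒ Y = (0, 5/7)
2. X is the centroid of triangle DRY ⇒ X = (1/3, 4/7)
3. E lies on line RX with RE:EX = 1:4 ⇒ E = (13/15, 4/35)
4. G is where the line through E parallel to RP meets line DX ⇒ G = (31/45, 4/35)
5. W is the midpoint of GP ⇒ W = (31/90, 2/35)
through D parallel to XE: direction (8/15, -16/35); meets WY at V = (-31/114, 164/133)
V = W + t·(Y−W) with t = 34/19

t = 34/19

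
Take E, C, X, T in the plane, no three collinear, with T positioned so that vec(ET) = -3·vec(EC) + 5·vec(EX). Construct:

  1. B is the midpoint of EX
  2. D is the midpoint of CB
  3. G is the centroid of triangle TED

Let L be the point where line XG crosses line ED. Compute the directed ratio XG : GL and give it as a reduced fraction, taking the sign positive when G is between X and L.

Assign E = (0, 0), C = (1, 0), X = (0, 1), T = (-3, 5) — the answer is frame-independent, so this choice is without loss of generality.
1. B is the midpoint of EX ⇒ B = (0, 1/2)
2. D is the midpoint of CB ⇒ D = (1/2, 1/4)
3. G is the centroid of triangle TED ⇒ G = (-5/6, 7/4)
line XG meets ED at L = (5/7, 5/14)
G = X + t·(L−X) with t = -7/6, so XG:GL = -7/6:13/6

XG:GL = -7/13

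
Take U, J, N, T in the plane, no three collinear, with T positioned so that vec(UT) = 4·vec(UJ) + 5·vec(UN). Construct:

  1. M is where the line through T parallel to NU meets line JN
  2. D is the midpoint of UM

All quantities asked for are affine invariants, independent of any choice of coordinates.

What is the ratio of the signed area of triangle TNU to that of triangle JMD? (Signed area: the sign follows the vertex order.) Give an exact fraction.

Choose coordinates U = (0, 0), J = (1, 0), N = (0, 1), T = (4, 5).
1. M is where the line through T parallel to NU meets line JN ⇒ M = (4, -3)
2. D is the midpoint of UM ⇒ D = (2, -3/2)
2·[TNU] = 4, 2·[JMD] = -3/2
[TNU]:[JMD] = 4:-3/2 = -8/3

[TNU]:[JMD] = -8/3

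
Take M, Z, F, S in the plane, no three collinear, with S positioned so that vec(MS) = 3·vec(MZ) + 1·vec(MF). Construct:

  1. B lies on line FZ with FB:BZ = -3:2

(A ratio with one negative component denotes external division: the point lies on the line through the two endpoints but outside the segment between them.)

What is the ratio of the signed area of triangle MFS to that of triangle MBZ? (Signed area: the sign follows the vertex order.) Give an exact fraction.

[MFS]:[MBZ] = -3/2

Work in coordinates with M = (0, 0), Z = (1, 0), F = (0, 1), S = (3, 1).
1. B lies on line FZ with FB:BZ = -3:2 ⇒ B = (3, -2)
2·[MFS] = -3, 2·[MBZ] = 2
[MFS]:[MBZ] = -3:2 = -3/2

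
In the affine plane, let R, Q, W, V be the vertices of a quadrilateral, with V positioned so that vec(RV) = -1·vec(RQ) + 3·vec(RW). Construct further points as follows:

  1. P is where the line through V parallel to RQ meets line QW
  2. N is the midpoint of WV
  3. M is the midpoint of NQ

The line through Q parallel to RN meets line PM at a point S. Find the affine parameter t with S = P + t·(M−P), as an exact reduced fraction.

Work in coordinates with R = (0, 0), Q = (1, 0), W = (0, 1), V = (-1, 3).
1. P is where the line through V parallel to RQ meets line QW ⇒ P = (-2, 3)
2. N is the midpoint of WV ⇒ N = (-1/2, 2)
3. M is the midpoint of NQ ⇒ M = (1/4, 1)
through Q parallel to RN: direction (-1/2, 2); meets PM at S = (25/28, 3/7)
S = P + t·(M−P) with t = 9/7

t = 9/7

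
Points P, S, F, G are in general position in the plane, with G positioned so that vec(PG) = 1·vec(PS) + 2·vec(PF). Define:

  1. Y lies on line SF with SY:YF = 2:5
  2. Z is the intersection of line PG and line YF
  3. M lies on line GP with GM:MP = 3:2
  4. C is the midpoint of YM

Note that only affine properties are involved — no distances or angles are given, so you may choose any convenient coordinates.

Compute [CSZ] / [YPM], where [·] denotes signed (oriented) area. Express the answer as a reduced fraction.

Assign P = (0, 0), S = (1, 0), F = (0, 1), G = (1, 2) — the answer is frame-independent, so this choice is without loss of generality.
1. Y lies on line SF with SY:YF = 2:5 ⇒ Y = (5/7, 2/7)
2. Z is the intersection of line PG and line YF ⇒ Z = (1/3, 2/3)
3. M lies on line GP with GM:MP = 3:2 ⇒ M = (2/5, 4/5)
4. C is the midpoint of YM ⇒ C = (39/70, 19/35)
2·[CSZ] = -1/15, 2·[YPM] = -16/35
[CSZ]:[YPM] = -1/15:-16/35 = 7/48

[CSZ]:[YPM] = 7/48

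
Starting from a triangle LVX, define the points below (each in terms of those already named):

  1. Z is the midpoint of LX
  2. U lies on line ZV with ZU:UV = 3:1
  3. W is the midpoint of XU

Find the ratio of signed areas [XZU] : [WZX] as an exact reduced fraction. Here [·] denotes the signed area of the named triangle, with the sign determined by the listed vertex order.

Assign L = (0, 0), V = (1, 0), X = (0, 1) — the answer is frame-independent, so this choice is without loss of generality.
1. Z is the midpoint of LX ⇒ Z = (0, 1/2)
2. U lies on line ZV with ZU:UV = 3:1 ⇒ U = (3/4, 1/8)
3. W is the midpoint of XU ⇒ W = (3/8, 9/16)
2·[XZU] = 3/8, 2·[WZX] = -3/16
[XZU]:[WZX] = 3/8:-3/16 = -2

[XZU]:[WZX] = -2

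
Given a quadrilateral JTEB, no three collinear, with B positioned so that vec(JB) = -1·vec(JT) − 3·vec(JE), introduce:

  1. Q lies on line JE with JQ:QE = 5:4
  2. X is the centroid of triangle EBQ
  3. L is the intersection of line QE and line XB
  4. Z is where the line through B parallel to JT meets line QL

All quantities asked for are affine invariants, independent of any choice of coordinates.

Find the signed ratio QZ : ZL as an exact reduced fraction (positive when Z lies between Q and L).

QZ:ZL = -16/17

Choose coordinates J = (0, 0), T = (1, 0), E = (0, 1), B = (-1, -3).
1. Q lies on line JE with JQ:QE = 5:4 ⇒ Q = (0, 5/9)
2. X is the centroid of triangle EBQ ⇒ X = (-1/3, -13/27)
3. L is the intersection of line QE and line XB ⇒ L = (0, 7/9)
4. Z is where the line through B parallel to JT meets line QL ⇒ Z = (0, -3)
Z = Q + t·(L−Q) with t = -16, so QZ:ZL = t:(1−t) = -16:17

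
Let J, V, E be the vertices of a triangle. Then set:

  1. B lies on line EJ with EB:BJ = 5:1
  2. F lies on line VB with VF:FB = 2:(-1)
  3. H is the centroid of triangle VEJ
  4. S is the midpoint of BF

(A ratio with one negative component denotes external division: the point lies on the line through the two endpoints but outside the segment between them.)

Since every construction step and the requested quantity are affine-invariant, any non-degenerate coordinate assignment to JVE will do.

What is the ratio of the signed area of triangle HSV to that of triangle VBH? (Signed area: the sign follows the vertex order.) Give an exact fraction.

[HSV]:[VBH] = -3/2

Choose coordinates J = (0, 0), V = (1, 0), E = (0, 1).
1. B lies on line EJ with EB:BJ = 5:1 ⇒ B = (0, 1/6)
2. F lies on line VB with VF:FB = 2:(-1) ⇒ F = (-1, 1/3)
3. H is the centroid of triangle VEJ ⇒ H = (1/3, 1/3)
4. S is the midpoint of BF ⇒ S = (-1/2, 1/4)
2·[HSV] = 1/3, 2·[VBH] = -2/9
[HSV]:[VBH] = 1/3:-2/9 = -3/2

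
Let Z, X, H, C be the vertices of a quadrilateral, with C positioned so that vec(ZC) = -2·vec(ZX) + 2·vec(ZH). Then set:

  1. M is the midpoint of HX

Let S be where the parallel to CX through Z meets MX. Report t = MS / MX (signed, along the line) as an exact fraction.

Set Z = (0, 0), X = (1, 0), H = (0, 1), C = (-2, 2); any affine frame gives the same invariant.
1. M is the midpoint of HX ⇒ M = (1/2, 1/2)
through Z parallel to CX: direction (3, -2); meets MX at S = (3, -2)
S = M + t·(X−M) with t = 5

t = 5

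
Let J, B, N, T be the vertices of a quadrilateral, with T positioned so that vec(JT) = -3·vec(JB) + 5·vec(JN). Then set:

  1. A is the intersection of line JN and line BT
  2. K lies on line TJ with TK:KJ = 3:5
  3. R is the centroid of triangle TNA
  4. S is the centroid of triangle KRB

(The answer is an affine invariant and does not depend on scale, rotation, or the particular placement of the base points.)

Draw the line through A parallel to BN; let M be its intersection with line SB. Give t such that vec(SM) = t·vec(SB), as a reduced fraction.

Choose coordinates J = (0, 0), B = (1, 0), N = (0, 1), T = (-3, 5).
1. A is the intersection of line JN and line BT ⇒ A = (0, 5/4)
2. K lies on line TJ with TK:KJ = 3:5 ⇒ K = (-15/8, 25/8)
3. R is the centroid of triangle TNA ⇒ R = (-1, 29/12)
4. S is the centroid of triangle KRB ⇒ S = (-5/8, 133/72)
through A parallel to BN: direction (-1, 1); meets SB at M = (-53/64, 133/64)
M = S + t·(B−S) with t = -1/8

t = -1/8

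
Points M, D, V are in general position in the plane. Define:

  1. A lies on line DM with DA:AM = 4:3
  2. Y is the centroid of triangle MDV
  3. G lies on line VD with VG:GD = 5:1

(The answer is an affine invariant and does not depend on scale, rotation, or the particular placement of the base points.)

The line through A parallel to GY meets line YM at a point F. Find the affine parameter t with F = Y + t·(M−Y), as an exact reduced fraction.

Assign M = (0, 0), D = (1, 0), V = (0, 1) — the answer is frame-independent, so this choice is without loss of generality.
1. A lies on line DM with DA:AM = 4:3 ⇒ A = (3/7, 0)
2. Y is the centroid of triangle MDV ⇒ Y = (1/3, 1/3)
3. G lies on line VD with VG:GD = 5:1 ⇒ G = (5/6, 1/6)
through A parallel to GY: direction (-1/2, 1/6); meets YM at F = (3/28, 3/28)
F = Y + t·(M−Y) with t = 19/28

t = 19/28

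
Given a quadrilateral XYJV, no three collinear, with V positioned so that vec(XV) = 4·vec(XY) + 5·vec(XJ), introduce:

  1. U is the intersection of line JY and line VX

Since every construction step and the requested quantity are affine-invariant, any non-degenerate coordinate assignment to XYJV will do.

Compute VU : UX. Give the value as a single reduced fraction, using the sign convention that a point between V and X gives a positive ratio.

Set X = (0, 0), Y = (1, 0), J = (0, 1), V = (4, 5); any affine frame gives the same invariant.
1. U is the intersection of line JY and line VX ⇒ U = (4/9, 5/9)
U = V + t·(X−V) with t = 8/9, so VU:UX = t:(1−t) = 8/9:1/9

VU:UX = 8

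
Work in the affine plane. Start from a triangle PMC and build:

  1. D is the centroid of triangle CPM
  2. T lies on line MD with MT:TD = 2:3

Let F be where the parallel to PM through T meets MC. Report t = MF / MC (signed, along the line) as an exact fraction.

t = 2/15

Work in coordinates with P = (0, 0), M = (1, 0), C = (0, 1).
1. D is the centroid of triangle CPM ⇒ D = (1/3, 1/3)
2. T lies on line MD with MT:TD = 2:3 ⇒ T = (11/15, 2/15)
through T parallel to PM: direction (1, 0); meets MC at F = (13/15, 2/15)
F = M + t·(C−M) with t = 2/15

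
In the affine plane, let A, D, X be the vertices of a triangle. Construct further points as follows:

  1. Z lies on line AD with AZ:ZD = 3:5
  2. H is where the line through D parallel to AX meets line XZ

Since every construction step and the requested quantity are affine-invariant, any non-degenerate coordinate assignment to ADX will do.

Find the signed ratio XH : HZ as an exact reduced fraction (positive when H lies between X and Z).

Assign A = (0, 0), D = (1, 0), X = (0, 1) — the answer is frame-independent, so this choice is without loss of generality.
1. Z lies on line AD with AZ:ZD = 3:5 ⇒ Z = (3/8, 0)
2. H is where the line through D parallel to AX meets line XZ ⇒ H = (1, -5/3)
H = X + t·(Z−X) with t = 8/3, so XH:HZ = t:(1−t) = 8/3:-5/3

XH:HZ = -8/5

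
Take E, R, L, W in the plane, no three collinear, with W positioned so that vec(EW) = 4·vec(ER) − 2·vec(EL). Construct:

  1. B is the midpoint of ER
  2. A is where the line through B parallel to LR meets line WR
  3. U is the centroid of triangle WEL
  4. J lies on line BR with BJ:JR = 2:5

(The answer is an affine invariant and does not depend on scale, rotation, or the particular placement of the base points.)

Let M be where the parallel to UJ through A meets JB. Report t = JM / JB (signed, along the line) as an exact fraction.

Choose coordinates E = (0, 0), R = (1, 0), L = (0, 1), W = (4, -2).
1. B is the midpoint of ER ⇒ B = (1/2, 0)
2. A is where the line through B parallel to LR meets line WR ⇒ A = (-1/2, 1)
3. U is the centroid of triangle WEL ⇒ U = (4/3, -1/3)
4. J lies on line BR with BJ:JR = 2:5 ⇒ J = (9/14, 0)
through A parallel to UJ: direction (-29/42, 1/3); meets JB at M = (11/7, 0)
M = J + t·(B−J) with t = -13/2

t = -13/2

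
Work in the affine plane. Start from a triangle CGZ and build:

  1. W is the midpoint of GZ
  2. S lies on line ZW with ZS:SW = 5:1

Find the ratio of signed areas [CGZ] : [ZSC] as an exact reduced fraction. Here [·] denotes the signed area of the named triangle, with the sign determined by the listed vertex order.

Choose coordinates C = (0, 0), G = (1, 0), Z = (0, 1).
1. W is the midpoint of GZ ⇒ W = (1/2, 1/2)
2. S lies on line ZW with ZS:SW = 5:1 ⇒ S = (5/12, 7/12)
2·[CGZ] = 1, 2·[ZSC] = -5/12
[CGZ]:[ZSC] = 1:-5/12 = -12/5

[CGZ]:[ZSC] = -12/5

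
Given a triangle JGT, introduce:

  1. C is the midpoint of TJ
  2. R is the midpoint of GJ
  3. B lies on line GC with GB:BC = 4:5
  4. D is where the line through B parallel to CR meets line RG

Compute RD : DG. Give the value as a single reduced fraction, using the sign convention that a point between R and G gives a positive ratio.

Assign J = (0, 0), G = (1, 0), T = (0, 1) — the answer is frame-independent, so this choice is without loss of generality.
1. C is the midpoint of TJ ⇒ C = (0, 1/2)
2. R is the midpoint of GJ ⇒ R = (1/2, 0)
3. B lies on line GC with GB:BC = 4:5 ⇒ B = (5/9, 2/9)
4. D is where the line through B parallel to CR meets line RG ⇒ D = (7/9, 0)
D = R + t·(G−R) with t = 5/9, so RD:DG = t:(1−t) = 5/9:4/9

RD:DG = 5/4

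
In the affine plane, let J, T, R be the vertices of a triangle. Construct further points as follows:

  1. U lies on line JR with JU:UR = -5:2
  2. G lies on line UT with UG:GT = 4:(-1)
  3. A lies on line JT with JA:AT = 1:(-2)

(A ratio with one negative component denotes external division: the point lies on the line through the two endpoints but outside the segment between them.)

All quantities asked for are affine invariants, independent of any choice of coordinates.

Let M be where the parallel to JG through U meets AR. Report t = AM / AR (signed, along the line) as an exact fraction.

t = 25/17

Assign J = (0, 0), T = (1, 0), R = (0, 1) — the answer is frame-independent, so this choice is without loss of generality.
1. U lies on line JR with JU:UR = -5:2 ⇒ U = (0, 5/3)
2. G lies on line UT with UG:GT = 4:(-1) ⇒ G = (4/3, -5/9)
3. A lies on line JT with JA:AT = 1:(-2) ⇒ A = (-1, 0)
through U parallel to JG: direction (4/3, -5/9); meets AR at M = (8/17, 25/17)
M = A + t·(R−A) with t = 25/17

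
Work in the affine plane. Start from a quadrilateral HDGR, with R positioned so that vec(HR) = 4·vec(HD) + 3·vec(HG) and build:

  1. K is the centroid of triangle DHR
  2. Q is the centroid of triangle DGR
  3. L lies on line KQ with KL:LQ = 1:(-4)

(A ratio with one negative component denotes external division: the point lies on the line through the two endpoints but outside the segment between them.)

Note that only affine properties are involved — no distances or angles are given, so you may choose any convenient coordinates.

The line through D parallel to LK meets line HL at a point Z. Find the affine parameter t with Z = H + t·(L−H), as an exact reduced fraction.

t = 3/5

Work in coordinates with H = (0, 0), D = (1, 0), G = (0, 1), R = (4, 3).
1. K is the centroid of triangle DHR ⇒ K = (5/3, 1)
2. Q is the centroid of triangle DGR ⇒ Q = (5/3, 4/3)
3. L lies on line KQ with KL:LQ = 1:(-4) ⇒ L = (5/3, 8/9)
through D parallel to LK: direction (0, 1/9); meets HL at Z = (1, 8/15)
Z = H + t·(L−H) with t = 3/5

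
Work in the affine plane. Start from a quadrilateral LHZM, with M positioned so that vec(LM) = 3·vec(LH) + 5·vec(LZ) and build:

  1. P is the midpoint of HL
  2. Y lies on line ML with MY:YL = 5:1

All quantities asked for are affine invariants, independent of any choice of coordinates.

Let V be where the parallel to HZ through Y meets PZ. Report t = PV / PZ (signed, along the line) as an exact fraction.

t = 5/3

Assign L = (0, 0), H = (1, 0), Z = (0, 1), M = (3, 5) — the answer is frame-independent, so this choice is without loss of generality.
1. P is the midpoint of HL ⇒ P = (1/2, 0)
2. Y lies on line ML with MY:YL = 5:1 ⇒ Y = (1/2, 5/6)
through Y parallel to HZ: direction (-1, 1); meets PZ at V = (-1/3, 5/3)
V = P + t·(Z−P) with t = 5/3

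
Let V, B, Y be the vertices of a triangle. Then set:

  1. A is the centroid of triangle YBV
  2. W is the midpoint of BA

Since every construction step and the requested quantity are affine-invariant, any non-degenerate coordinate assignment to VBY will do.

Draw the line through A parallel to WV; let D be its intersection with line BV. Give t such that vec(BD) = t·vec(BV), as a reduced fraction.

t = 2

Assign V = (0, 0), B = (1, 0), Y = (0, 1) — the answer is frame-independent, so this choice is without loss of generality.
1. A is the centroid of triangle YBV ⇒ A = (1/3, 1/3)
2. W is the midpoint of BA ⇒ W = (2/3, 1/6)
through A parallel to WV: direction (-2/3, -1/6); meets BV at D = (-1, 0)
D = B + t·(V−B) with t = 2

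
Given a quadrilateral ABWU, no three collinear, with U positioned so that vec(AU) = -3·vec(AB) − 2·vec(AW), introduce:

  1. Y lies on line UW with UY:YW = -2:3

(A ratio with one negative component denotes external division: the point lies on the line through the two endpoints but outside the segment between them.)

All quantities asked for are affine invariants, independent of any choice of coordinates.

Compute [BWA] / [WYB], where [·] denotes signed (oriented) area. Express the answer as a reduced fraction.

Work in coordinates with A = (0, 0), B = (1, 0), W = (0, 1), U = (-3, -2).
1. Y lies on line UW with UY:YW = -2:3 ⇒ Y = (-9, -8)
2·[BWA] = 1, 2·[WYB] = 18
[BWA]:[WYB] = 1:18 = 1/18

[BWA]:[WYB] = 1/18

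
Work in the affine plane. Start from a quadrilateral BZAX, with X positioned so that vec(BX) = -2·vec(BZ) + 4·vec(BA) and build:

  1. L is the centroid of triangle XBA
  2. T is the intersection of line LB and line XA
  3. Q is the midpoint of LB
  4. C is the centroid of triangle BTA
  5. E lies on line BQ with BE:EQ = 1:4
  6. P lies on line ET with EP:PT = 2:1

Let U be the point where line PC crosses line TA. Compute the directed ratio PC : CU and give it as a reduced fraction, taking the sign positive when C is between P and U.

Assign B = (0, 0), Z = (1, 0), A = (0, 1), X = (-2, 4) — the answer is frame-independent, so this choice is without loss of generality.
1. L is the centroid of triangle XBA ⇒ L = (-2/3, 5/3)
2. T is the intersection of line LB and line XA ⇒ T = (-1, 5/2)
3. Q is the midpoint of LB ⇒ Q = (-1/3, 5/6)
4. C is the centroid of triangle BTA ⇒ C = (-1/3, 7/6)
5. E lies on line BQ with BE:EQ = 1:4 ⇒ E = (-1/15, 1/6)
6. P lies on line ET with EP:PT = 2:1 ⇒ P = (-31/45, 31/18)
line PC meets TA at U = (-17/3, 19/2)
C = P + t·(U−P) with t = -1/14, so PC:CU = -1/14:15/14

PC:CU = -1/15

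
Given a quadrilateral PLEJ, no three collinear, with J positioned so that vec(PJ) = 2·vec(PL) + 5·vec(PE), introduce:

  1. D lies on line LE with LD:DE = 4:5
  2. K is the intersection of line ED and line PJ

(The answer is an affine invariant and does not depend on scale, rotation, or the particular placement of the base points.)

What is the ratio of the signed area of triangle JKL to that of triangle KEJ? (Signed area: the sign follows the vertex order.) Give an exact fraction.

Assign P = (0, 0), L = (1, 0), E = (0, 1), J = (2, 5) — the answer is frame-independent, so this choice is without loss of generality.
1. D lies on line LE with LD:DE = 4:5 ⇒ D = (5/9, 4/9)
2. K is the intersection of line ED and line PJ ⇒ K = (2/7, 5/7)
2·[JKL] = 30/7, 2·[KEJ] = -12/7
[JKL]:[KEJ] = 30/7:-12/7 = -5/2

[JKL]:[KEJ] = -5/2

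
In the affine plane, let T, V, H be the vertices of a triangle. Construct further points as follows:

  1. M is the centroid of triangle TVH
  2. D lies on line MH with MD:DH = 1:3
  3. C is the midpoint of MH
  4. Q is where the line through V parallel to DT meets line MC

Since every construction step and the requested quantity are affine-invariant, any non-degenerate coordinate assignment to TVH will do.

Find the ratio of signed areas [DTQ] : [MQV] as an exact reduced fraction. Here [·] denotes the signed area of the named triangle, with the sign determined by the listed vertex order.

Work in coordinates with T = (0, 0), V = (1, 0), H = (0, 1).
1. M is the centroid of triangle TVH ⇒ M = (1/3, 1/3)
2. D lies on line MH with MD:DH = 1:3 ⇒ D = (1/4, 1/2)
3. C is the midpoint of MH ⇒ C = (1/6, 2/3)
4. Q is where the line through V parallel to DT meets line MC ⇒ Q = (3/4, -1/2)
2·[DTQ] = 1/2, 2·[MQV] = 5/12
[DTQ]:[MQV] = 1/2:5/12 = 6/5

[DTQ]:[MQV] = 6/5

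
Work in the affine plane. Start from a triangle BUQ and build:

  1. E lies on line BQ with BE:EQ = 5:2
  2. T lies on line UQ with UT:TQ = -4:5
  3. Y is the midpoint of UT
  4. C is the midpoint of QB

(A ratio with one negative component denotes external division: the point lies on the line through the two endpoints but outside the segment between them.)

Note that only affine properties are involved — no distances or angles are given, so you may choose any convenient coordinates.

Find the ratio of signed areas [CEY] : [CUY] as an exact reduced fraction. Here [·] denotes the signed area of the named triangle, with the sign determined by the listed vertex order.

[CEY]:[CUY] = 9/14

Choose coordinates B = (0, 0), U = (1, 0), Q = (0, 1).
1. E lies on line BQ with BE:EQ = 5:2 ⇒ E = (0, 5/7)
2. T lies on line UQ with UT:TQ = -4:5 ⇒ T = (5, -4)
3. Y is the midpoint of UT ⇒ Y = (3, -2)
4. C is the midpoint of QB ⇒ C = (0, 1/2)
2·[CEY] = -9/14, 2·[CUY] = -1
[CEY]:[CUY] = -9/14:-1 = 9/14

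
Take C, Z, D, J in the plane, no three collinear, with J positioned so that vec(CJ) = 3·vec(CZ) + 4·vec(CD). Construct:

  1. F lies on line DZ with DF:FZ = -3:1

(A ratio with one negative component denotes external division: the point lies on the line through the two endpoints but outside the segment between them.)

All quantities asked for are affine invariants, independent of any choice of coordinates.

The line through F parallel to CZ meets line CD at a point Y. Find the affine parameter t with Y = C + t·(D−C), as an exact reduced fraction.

Assign C = (0, 0), Z = (1, 0), D = (0, 1), J = (3, 4) — the answer is frame-independent, so this choice is without loss of generality.
1. F lies on line DZ with DF:FZ = -3:1 ⇒ F = (3/2, -1/2)
through F parallel to CZ: direction (1, 0); meets CD at Y = (0, -1/2)
Y = C + t·(D−C) with t = -1/2

t = -1/2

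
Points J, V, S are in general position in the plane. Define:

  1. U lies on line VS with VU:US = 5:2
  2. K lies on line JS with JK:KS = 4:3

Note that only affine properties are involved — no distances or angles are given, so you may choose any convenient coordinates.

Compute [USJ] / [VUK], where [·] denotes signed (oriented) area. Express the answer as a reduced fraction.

Set J = (0, 0), V = (1, 0), S = (0, 1); any affine frame gives the same invariant.
1. U lies on line VS with VU:US = 5:2 ⇒ U = (2/7, 5/7)
2. K lies on line JS with JK:KS = 4:3 ⇒ K = (0, 4/7)
2·[USJ] = 2/7, 2·[VUK] = 15/49
[USJ]:[VUK] = 2/7:15/49 = 14/15

[USJ]:[VUK] = 14/15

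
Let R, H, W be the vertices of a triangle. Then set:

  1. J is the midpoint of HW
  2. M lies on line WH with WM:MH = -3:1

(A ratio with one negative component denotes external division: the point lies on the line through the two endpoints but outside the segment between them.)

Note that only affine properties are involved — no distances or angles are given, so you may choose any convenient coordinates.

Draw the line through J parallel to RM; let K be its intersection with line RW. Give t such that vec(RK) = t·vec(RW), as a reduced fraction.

Assign R = (0, 0), H = (1, 0), W = (0, 1) — the answer is frame-independent, so this choice is without loss of generality.
1. J is the midpoint of HW ⇒ J = (1/2, 1/2)
2. M lies on line WH with WM:MH = -3:1 ⇒ M = (3/2, -1/2)
through J parallel to RM: direction (3/2, -1/2); meets RW at K = (0, 2/3)
K = R + t·(W−R) with t = 2/3

t = 2/3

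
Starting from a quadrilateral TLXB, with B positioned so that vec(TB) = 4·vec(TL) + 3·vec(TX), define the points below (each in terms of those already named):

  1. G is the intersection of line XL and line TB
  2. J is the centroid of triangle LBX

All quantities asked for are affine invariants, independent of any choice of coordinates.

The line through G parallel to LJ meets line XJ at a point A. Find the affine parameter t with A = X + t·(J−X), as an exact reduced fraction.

Assign T = (0, 0), L = (1, 0), X = (0, 1), B = (4, 3) — the answer is frame-independent, so this choice is without loss of generality.
1. G is the intersection of line XL and line TB ⇒ G = (4/7, 3/7)
2. J is the centroid of triangle LBX ⇒ J = (5/3, 4/3)
through G parallel to LJ: direction (2/3, 4/3); meets XJ at A = (20/21, 25/21)
A = X + t·(J−X) with t = 4/7

t = 4/7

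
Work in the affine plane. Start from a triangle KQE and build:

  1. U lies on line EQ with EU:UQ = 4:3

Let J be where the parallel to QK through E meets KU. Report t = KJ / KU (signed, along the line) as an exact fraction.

Work in coordinates with K = (0, 0), Q = (1, 0), E = (0, 1).
1. U lies on line EQ with EU:UQ = 4:3 ⇒ U = (4/7, 3/7)
through E parallel to QK: direction (-1, 0); meets KU at J = (4/3, 1)
J = K + t·(U−K) with t = 7/3

t = 7/3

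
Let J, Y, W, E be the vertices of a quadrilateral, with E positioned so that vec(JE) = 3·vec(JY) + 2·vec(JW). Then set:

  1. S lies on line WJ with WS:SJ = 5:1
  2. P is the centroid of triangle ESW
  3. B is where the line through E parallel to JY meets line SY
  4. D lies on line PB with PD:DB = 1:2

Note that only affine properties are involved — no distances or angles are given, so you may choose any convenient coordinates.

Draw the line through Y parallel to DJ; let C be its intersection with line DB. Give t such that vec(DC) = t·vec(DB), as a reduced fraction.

t = -37/245

Work in coordinates with J = (0, 0), Y = (1, 0), W = (0, 1), E = (3, 2).
1. S lies on line WJ with WS:SJ = 5:1 ⇒ S = (0, 1/6)
2. P is the centroid of triangle ESW ⇒ P = (1, 19/18)
3. B is where the line through E parallel to JY meets line SY ⇒ B = (-11, 2)
4. D lies on line PB with PD:DB = 1:2 ⇒ D = (-3, 37/27)
through Y parallel to DJ: direction (3, -37/27); meets DB at C = (-439/245, 2812/2205)
C = D + t·(B−D) with t = -37/245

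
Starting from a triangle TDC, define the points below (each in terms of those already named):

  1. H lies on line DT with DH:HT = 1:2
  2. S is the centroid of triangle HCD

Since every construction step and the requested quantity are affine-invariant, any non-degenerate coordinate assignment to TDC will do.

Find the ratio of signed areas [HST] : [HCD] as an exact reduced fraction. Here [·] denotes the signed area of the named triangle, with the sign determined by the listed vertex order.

Work in coordinates with T = (0, 0), D = (1, 0), C = (0, 1).
1. H lies on line DT with DH:HT = 1:2 ⇒ H = (2/3, 0)
2. S is the centroid of triangle HCD ⇒ S = (5/9, 1/3)
2·[HST] = 2/9, 2·[HCD] = -1/3
[HST]:[HCD] = 2/9:-1/3 = -2/3

[HST]:[HCD] = -2/3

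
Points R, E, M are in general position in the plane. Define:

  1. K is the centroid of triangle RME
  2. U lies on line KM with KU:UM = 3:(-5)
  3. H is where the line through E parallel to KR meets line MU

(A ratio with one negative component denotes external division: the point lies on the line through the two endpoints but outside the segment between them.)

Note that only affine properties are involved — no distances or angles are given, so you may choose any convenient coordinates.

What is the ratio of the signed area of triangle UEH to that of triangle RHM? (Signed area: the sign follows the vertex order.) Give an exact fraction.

Assign R = (0, 0), E = (1, 0), M = (0, 1) — the answer is frame-independent, so this choice is without loss of generality.
1. K is the centroid of triangle RME ⇒ K = (1/3, 1/3)
2. U lies on line KM with KU:UM = 3:(-5) ⇒ U = (5/6, -2/3)
3. H is where the line through E parallel to KR meets line MU ⇒ H = (2/3, -1/3)
2·[UEH] = 1/6, 2·[RHM] = 2/3
[UEH]:[RHM] = 1/6:2/3 = 1/4

[UEH]:[RHM] = 1/4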